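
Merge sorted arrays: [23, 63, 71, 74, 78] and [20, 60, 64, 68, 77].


Take 20 from B
Take 23 from A
Take 60 from B
Take 63 from A
Take 64 from B
Take 68 from B
Take 71 from A
Take 74 from A
Take 77 from B

Merged: [20, 23, 60, 63, 64, 68, 71, 74, 77, 78]


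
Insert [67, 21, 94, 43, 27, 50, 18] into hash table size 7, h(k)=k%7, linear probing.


Insert 67: h=4 -> slot 4
Insert 21: h=0 -> slot 0
Insert 94: h=3 -> slot 3
Insert 43: h=1 -> slot 1
Insert 27: h=6 -> slot 6
Insert 50: h=1, 1 probes -> slot 2
Insert 18: h=4, 1 probes -> slot 5

Table: [21, 43, 50, 94, 67, 18, 27]


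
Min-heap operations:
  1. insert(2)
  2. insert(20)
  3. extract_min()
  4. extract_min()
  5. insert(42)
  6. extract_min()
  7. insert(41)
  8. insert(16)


insert(2) -> [2]
insert(20) -> [2, 20]
extract_min()->2, [20]
extract_min()->20, []
insert(42) -> [42]
extract_min()->42, []
insert(41) -> [41]
insert(16) -> [16, 41]

Final heap: [16, 41]


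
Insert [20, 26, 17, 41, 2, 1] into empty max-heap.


Insert 20: [20]
Insert 26: [26, 20]
Insert 17: [26, 20, 17]
Insert 41: [41, 26, 17, 20]
Insert 2: [41, 26, 17, 20, 2]
Insert 1: [41, 26, 17, 20, 2, 1]

Final heap: [41, 26, 17, 20, 2, 1]


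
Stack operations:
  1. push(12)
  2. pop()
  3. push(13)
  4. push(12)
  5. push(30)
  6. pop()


push(12) -> [12]
pop()->12, []
push(13) -> [13]
push(12) -> [13, 12]
push(30) -> [13, 12, 30]
pop()->30, [13, 12]

Final stack: [13, 12]


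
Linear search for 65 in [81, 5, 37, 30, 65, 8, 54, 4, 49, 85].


i=0: 81!=65
i=1: 5!=65
i=2: 37!=65
i=3: 30!=65
i=4: 65==65 found!

Found at 4, 5 comps


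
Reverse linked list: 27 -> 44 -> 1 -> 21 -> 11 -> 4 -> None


Step 1: curr=27, set curr.next=prev(None) | reversed so far: 27
Step 2: curr=44, set curr.next=prev(27) | reversed so far: 44 -> 27
Step 3: curr=1, set curr.next=prev(44) | reversed so far: 1 -> 44 -> 27
Step 4: curr=21, set curr.next=prev(1) | reversed so far: 21 -> 1 -> 44 -> 27
Step 5: curr=11, set curr.next=prev(21) | reversed so far: 11 -> 21 -> 1 -> 44 -> 27
Step 6: curr=4, set curr.next=prev(11) | reversed so far: 4 -> 11 -> 21 -> 1 -> 44 -> 27

4 -> 11 -> 21 -> 1 -> 44 -> 27 -> None


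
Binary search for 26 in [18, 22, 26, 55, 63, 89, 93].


Step 1: lo=0, hi=6, mid=3, val=55
Step 2: lo=0, hi=2, mid=1, val=22
Step 3: lo=2, hi=2, mid=2, val=26

Found at index 2


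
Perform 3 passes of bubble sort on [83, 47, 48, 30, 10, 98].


Initial: [83, 47, 48, 30, 10, 98]
Pass 1: [47, 48, 30, 10, 83, 98] (4 swaps)
Pass 2: [47, 30, 10, 48, 83, 98] (2 swaps)
Pass 3: [30, 10, 47, 48, 83, 98] (2 swaps)

After 3 passes: [30, 10, 47, 48, 83, 98]


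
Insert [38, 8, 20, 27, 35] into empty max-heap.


Insert 38: [38]
Insert 8: [38, 8]
Insert 20: [38, 8, 20]
Insert 27: [38, 27, 20, 8]
Insert 35: [38, 35, 20, 8, 27]

Final heap: [38, 35, 20, 8, 27]


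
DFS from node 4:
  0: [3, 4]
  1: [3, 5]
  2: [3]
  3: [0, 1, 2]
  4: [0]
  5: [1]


Visit 4, push [0]
Visit 0, push [3]
Visit 3, push [2, 1]
Visit 1, push [5]
Visit 5, push []
Visit 2, push []

DFS order: [4, 0, 3, 1, 5, 2]


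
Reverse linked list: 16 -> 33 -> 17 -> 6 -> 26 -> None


Step 1: curr=16, set curr.next=prev(None) | reversed so far: 16
Step 2: curr=33, set curr.next=prev(16) | reversed so far: 33 -> 16
Step 3: curr=17, set curr.next=prev(33) | reversed so far: 17 -> 33 -> 16
Step 4: curr=6, set curr.next=prev(17) | reversed so far: 6 -> 17 -> 33 -> 16
Step 5: curr=26, set curr.next=prev(6) | reversed so far: 26 -> 6 -> 17 -> 33 -> 16

26 -> 6 -> 17 -> 33 -> 16 -> None


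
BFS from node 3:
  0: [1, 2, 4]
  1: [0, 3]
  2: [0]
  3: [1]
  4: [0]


Visit 3, enqueue [1]
Visit 1, enqueue [0]
Visit 0, enqueue [2, 4]
Visit 2, enqueue []
Visit 4, enqueue []

BFS order: [3, 1, 0, 2, 4]


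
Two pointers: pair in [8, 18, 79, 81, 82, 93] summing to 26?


lo=0(8)+hi=5(93)=101
lo=0(8)+hi=4(82)=90
lo=0(8)+hi=3(81)=89
lo=0(8)+hi=2(79)=87
lo=0(8)+hi=1(18)=26

Yes: 8+18=26


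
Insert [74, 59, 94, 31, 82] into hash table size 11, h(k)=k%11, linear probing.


Insert 74: h=8 -> slot 8
Insert 59: h=4 -> slot 4
Insert 94: h=6 -> slot 6
Insert 31: h=9 -> slot 9
Insert 82: h=5 -> slot 5

Table: [None, None, None, None, 59, 82, 94, None, 74, 31, None]


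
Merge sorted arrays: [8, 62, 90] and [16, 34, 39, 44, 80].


Take 8 from A
Take 16 from B
Take 34 from B
Take 39 from B
Take 44 from B
Take 62 from A
Take 80 from B

Merged: [8, 16, 34, 39, 44, 62, 80, 90]


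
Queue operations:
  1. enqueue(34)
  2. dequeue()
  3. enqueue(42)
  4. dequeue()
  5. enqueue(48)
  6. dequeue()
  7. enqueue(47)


enqueue(34) -> [34]
dequeue()->34, []
enqueue(42) -> [42]
dequeue()->42, []
enqueue(48) -> [48]
dequeue()->48, []
enqueue(47) -> [47]

Final queue: [47]


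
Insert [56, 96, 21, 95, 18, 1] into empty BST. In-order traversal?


Insert 56: root
Insert 96: R from 56
Insert 21: L from 56
Insert 95: R from 56 -> L from 96
Insert 18: L from 56 -> L from 21
Insert 1: L from 56 -> L from 21 -> L from 18

In-order: [1, 18, 21, 56, 95, 96]


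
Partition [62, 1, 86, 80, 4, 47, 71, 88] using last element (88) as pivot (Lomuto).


Pivot: 88
  62 <= 88: advance i (no swap)
  1 <= 88: advance i (no swap)
  86 <= 88: advance i (no swap)
  80 <= 88: advance i (no swap)
  4 <= 88: advance i (no swap)
  47 <= 88: advance i (no swap)
  71 <= 88: advance i (no swap)
Place pivot at 7: [62, 1, 86, 80, 4, 47, 71, 88]

Partitioned: [62, 1, 86, 80, 4, 47, 71, 88]


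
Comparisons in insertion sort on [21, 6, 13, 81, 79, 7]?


Algorithm: insertion sort
Input: [21, 6, 13, 81, 79, 7]
Sorted: [6, 7, 13, 21, 79, 81]

11


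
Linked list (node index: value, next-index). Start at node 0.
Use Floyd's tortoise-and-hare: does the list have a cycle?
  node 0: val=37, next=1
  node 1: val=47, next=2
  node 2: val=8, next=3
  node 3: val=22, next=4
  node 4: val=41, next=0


Floyd's tortoise (slow, +1) and hare (fast, +2):
  init: slow=0, fast=0
  step 1: slow=1, fast=2
  step 2: slow=2, fast=4
  step 3: slow=3, fast=1
  step 4: slow=4, fast=3
  step 5: slow=0, fast=0
  slow == fast at node 0: cycle detected

Cycle: yes


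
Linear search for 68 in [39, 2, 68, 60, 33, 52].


i=0: 39!=68
i=1: 2!=68
i=2: 68==68 found!

Found at 2, 3 comps


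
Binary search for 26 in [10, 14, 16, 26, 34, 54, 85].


Step 1: lo=0, hi=6, mid=3, val=26

Found at index 3


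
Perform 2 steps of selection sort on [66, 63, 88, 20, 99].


Initial: [66, 63, 88, 20, 99]
Step 1: min=20 at 3
  Swap: [20, 63, 88, 66, 99]
Step 2: min=63 at 1
  Swap: [20, 63, 88, 66, 99]

After 2 steps: [20, 63, 88, 66, 99]


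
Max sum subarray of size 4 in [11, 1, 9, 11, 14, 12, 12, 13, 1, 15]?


[0:4]: 32
[1:5]: 35
[2:6]: 46
[3:7]: 49
[4:8]: 51
[5:9]: 38
[6:10]: 41

Max: 51 at [4:8]


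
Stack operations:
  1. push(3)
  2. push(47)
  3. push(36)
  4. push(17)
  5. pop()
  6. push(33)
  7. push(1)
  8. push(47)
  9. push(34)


push(3) -> [3]
push(47) -> [3, 47]
push(36) -> [3, 47, 36]
push(17) -> [3, 47, 36, 17]
pop()->17, [3, 47, 36]
push(33) -> [3, 47, 36, 33]
push(1) -> [3, 47, 36, 33, 1]
push(47) -> [3, 47, 36, 33, 1, 47]
push(34) -> [3, 47, 36, 33, 1, 47, 34]

Final stack: [3, 47, 36, 33, 1, 47, 34]


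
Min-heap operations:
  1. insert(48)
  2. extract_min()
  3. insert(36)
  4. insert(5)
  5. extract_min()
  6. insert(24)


insert(48) -> [48]
extract_min()->48, []
insert(36) -> [36]
insert(5) -> [5, 36]
extract_min()->5, [36]
insert(24) -> [24, 36]

Final heap: [24, 36]


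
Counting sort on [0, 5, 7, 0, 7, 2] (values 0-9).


Input: [0, 5, 7, 0, 7, 2]
Counts: [2, 0, 1, 0, 0, 1, 0, 2, 0, 0]

Sorted: [0, 0, 2, 5, 7, 7]


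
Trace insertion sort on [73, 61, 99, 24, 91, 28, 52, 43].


Initial: [73, 61, 99, 24, 91, 28, 52, 43]
Insert 61: [61, 73, 99, 24, 91, 28, 52, 43]
Insert 99: [61, 73, 99, 24, 91, 28, 52, 43]
Insert 24: [24, 61, 73, 99, 91, 28, 52, 43]
Insert 91: [24, 61, 73, 91, 99, 28, 52, 43]
Insert 28: [24, 28, 61, 73, 91, 99, 52, 43]
Insert 52: [24, 28, 52, 61, 73, 91, 99, 43]
Insert 43: [24, 28, 43, 52, 61, 73, 91, 99]

Sorted: [24, 28, 43, 52, 61, 73, 91, 99]


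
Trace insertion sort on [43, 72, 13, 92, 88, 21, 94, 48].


Initial: [43, 72, 13, 92, 88, 21, 94, 48]
Insert 72: [43, 72, 13, 92, 88, 21, 94, 48]
Insert 13: [13, 43, 72, 92, 88, 21, 94, 48]
Insert 92: [13, 43, 72, 92, 88, 21, 94, 48]
Insert 88: [13, 43, 72, 88, 92, 21, 94, 48]
Insert 21: [13, 21, 43, 72, 88, 92, 94, 48]
Insert 94: [13, 21, 43, 72, 88, 92, 94, 48]
Insert 48: [13, 21, 43, 48, 72, 88, 92, 94]

Sorted: [13, 21, 43, 48, 72, 88, 92, 94]


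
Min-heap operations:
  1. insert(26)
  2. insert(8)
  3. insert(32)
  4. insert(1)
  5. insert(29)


insert(26) -> [26]
insert(8) -> [8, 26]
insert(32) -> [8, 26, 32]
insert(1) -> [1, 8, 32, 26]
insert(29) -> [1, 8, 32, 26, 29]

Final heap: [1, 8, 32, 26, 29]


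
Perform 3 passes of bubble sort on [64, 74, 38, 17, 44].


Initial: [64, 74, 38, 17, 44]
Pass 1: [64, 38, 17, 44, 74] (3 swaps)
Pass 2: [38, 17, 44, 64, 74] (3 swaps)
Pass 3: [17, 38, 44, 64, 74] (1 swaps)

After 3 passes: [17, 38, 44, 64, 74]


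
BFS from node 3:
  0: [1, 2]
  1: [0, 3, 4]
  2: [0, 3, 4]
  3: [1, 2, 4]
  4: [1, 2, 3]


Visit 3, enqueue [1, 2, 4]
Visit 1, enqueue [0]
Visit 2, enqueue []
Visit 4, enqueue []
Visit 0, enqueue []

BFS order: [3, 1, 2, 4, 0]


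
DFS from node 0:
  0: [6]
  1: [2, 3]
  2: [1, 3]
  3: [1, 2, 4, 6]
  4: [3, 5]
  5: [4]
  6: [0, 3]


Visit 0, push [6]
Visit 6, push [3]
Visit 3, push [4, 2, 1]
Visit 1, push [2]
Visit 2, push []
Visit 4, push [5]
Visit 5, push []

DFS order: [0, 6, 3, 1, 2, 4, 5]


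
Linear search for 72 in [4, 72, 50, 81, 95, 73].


i=0: 4!=72
i=1: 72==72 found!

Found at 1, 2 comps


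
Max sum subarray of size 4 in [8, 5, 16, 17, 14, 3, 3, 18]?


[0:4]: 46
[1:5]: 52
[2:6]: 50
[3:7]: 37
[4:8]: 38

Max: 52 at [1:5]


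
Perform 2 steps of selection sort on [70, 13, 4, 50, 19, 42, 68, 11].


Initial: [70, 13, 4, 50, 19, 42, 68, 11]
Step 1: min=4 at 2
  Swap: [4, 13, 70, 50, 19, 42, 68, 11]
Step 2: min=11 at 7
  Swap: [4, 11, 70, 50, 19, 42, 68, 13]

After 2 steps: [4, 11, 70, 50, 19, 42, 68, 13]


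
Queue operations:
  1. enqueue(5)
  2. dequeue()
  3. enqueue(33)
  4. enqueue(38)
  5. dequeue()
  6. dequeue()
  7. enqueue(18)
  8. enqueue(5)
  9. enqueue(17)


enqueue(5) -> [5]
dequeue()->5, []
enqueue(33) -> [33]
enqueue(38) -> [33, 38]
dequeue()->33, [38]
dequeue()->38, []
enqueue(18) -> [18]
enqueue(5) -> [18, 5]
enqueue(17) -> [18, 5, 17]

Final queue: [18, 5, 17]


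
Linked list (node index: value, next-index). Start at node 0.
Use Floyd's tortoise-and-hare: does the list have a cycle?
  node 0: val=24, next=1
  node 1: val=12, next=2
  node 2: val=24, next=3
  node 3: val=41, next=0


Floyd's tortoise (slow, +1) and hare (fast, +2):
  init: slow=0, fast=0
  step 1: slow=1, fast=2
  step 2: slow=2, fast=0
  step 3: slow=3, fast=2
  step 4: slow=0, fast=0
  slow == fast at node 0: cycle detected

Cycle: yes


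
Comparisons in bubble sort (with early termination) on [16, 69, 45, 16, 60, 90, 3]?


Algorithm: bubble sort (with early termination)
Input: [16, 69, 45, 16, 60, 90, 3]
Sorted: [3, 16, 16, 45, 60, 69, 90]

21


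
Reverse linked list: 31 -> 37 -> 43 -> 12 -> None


Step 1: curr=31, set curr.next=prev(None) | reversed so far: 31
Step 2: curr=37, set curr.next=prev(31) | reversed so far: 37 -> 31
Step 3: curr=43, set curr.next=prev(37) | reversed so far: 43 -> 37 -> 31
Step 4: curr=12, set curr.next=prev(43) | reversed so far: 12 -> 43 -> 37 -> 31

12 -> 43 -> 37 -> 31 -> None


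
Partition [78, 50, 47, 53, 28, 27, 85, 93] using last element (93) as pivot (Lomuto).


Pivot: 93
  78 <= 93: advance i (no swap)
  50 <= 93: advance i (no swap)
  47 <= 93: advance i (no swap)
  53 <= 93: advance i (no swap)
  28 <= 93: advance i (no swap)
  27 <= 93: advance i (no swap)
  85 <= 93: advance i (no swap)
Place pivot at 7: [78, 50, 47, 53, 28, 27, 85, 93]

Partitioned: [78, 50, 47, 53, 28, 27, 85, 93]


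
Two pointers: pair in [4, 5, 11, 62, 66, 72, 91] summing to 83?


lo=0(4)+hi=6(91)=95
lo=0(4)+hi=5(72)=76
lo=1(5)+hi=5(72)=77
lo=2(11)+hi=5(72)=83

Yes: 11+72=83


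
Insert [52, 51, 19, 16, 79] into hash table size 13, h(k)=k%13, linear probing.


Insert 52: h=0 -> slot 0
Insert 51: h=12 -> slot 12
Insert 19: h=6 -> slot 6
Insert 16: h=3 -> slot 3
Insert 79: h=1 -> slot 1

Table: [52, 79, None, 16, None, None, 19, None, None, None, None, None, 51]


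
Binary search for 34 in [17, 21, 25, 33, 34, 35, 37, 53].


Step 1: lo=0, hi=7, mid=3, val=33
Step 2: lo=4, hi=7, mid=5, val=35
Step 3: lo=4, hi=4, mid=4, val=34

Found at index 4


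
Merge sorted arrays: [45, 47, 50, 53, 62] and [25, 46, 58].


Take 25 from B
Take 45 from A
Take 46 from B
Take 47 from A
Take 50 from A
Take 53 from A
Take 58 from B

Merged: [25, 45, 46, 47, 50, 53, 58, 62]


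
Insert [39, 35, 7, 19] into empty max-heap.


Insert 39: [39]
Insert 35: [39, 35]
Insert 7: [39, 35, 7]
Insert 19: [39, 35, 7, 19]

Final heap: [39, 35, 7, 19]


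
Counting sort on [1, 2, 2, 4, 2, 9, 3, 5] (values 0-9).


Input: [1, 2, 2, 4, 2, 9, 3, 5]
Counts: [0, 1, 3, 1, 1, 1, 0, 0, 0, 1]

Sorted: [1, 2, 2, 2, 3, 4, 5, 9]


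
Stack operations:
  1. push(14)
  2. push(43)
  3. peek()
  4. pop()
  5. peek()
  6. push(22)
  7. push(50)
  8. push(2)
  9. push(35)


push(14) -> [14]
push(43) -> [14, 43]
peek()->43
pop()->43, [14]
peek()->14
push(22) -> [14, 22]
push(50) -> [14, 22, 50]
push(2) -> [14, 22, 50, 2]
push(35) -> [14, 22, 50, 2, 35]

Final stack: [14, 22, 50, 2, 35]


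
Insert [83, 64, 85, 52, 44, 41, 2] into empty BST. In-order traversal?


Insert 83: root
Insert 64: L from 83
Insert 85: R from 83
Insert 52: L from 83 -> L from 64
Insert 44: L from 83 -> L from 64 -> L from 52
Insert 41: L from 83 -> L from 64 -> L from 52 -> L from 44
Insert 2: L from 83 -> L from 64 -> L from 52 -> L from 44 -> L from 41

In-order: [2, 41, 44, 52, 64, 83, 85]


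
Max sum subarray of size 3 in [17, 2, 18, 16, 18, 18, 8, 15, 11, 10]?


[0:3]: 37
[1:4]: 36
[2:5]: 52
[3:6]: 52
[4:7]: 44
[5:8]: 41
[6:9]: 34
[7:10]: 36

Max: 52 at [2:5]


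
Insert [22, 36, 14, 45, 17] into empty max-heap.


Insert 22: [22]
Insert 36: [36, 22]
Insert 14: [36, 22, 14]
Insert 45: [45, 36, 14, 22]
Insert 17: [45, 36, 14, 22, 17]

Final heap: [45, 36, 14, 22, 17]


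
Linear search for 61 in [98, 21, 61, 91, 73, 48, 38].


i=0: 98!=61
i=1: 21!=61
i=2: 61==61 found!

Found at 2, 3 comps


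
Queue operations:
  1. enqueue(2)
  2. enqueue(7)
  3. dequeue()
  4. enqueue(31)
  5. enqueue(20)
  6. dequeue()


enqueue(2) -> [2]
enqueue(7) -> [2, 7]
dequeue()->2, [7]
enqueue(31) -> [7, 31]
enqueue(20) -> [7, 31, 20]
dequeue()->7, [31, 20]

Final queue: [31, 20]


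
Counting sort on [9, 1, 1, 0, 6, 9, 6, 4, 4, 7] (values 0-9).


Input: [9, 1, 1, 0, 6, 9, 6, 4, 4, 7]
Counts: [1, 2, 0, 0, 2, 0, 2, 1, 0, 2]

Sorted: [0, 1, 1, 4, 4, 6, 6, 7, 9, 9]


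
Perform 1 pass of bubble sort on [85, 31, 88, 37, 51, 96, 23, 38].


Initial: [85, 31, 88, 37, 51, 96, 23, 38]
Pass 1: [31, 85, 37, 51, 88, 23, 38, 96] (5 swaps)

After 1 pass: [31, 85, 37, 51, 88, 23, 38, 96]


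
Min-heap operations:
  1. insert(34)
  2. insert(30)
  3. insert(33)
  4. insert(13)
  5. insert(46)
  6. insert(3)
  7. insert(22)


insert(34) -> [34]
insert(30) -> [30, 34]
insert(33) -> [30, 34, 33]
insert(13) -> [13, 30, 33, 34]
insert(46) -> [13, 30, 33, 34, 46]
insert(3) -> [3, 30, 13, 34, 46, 33]
insert(22) -> [3, 30, 13, 34, 46, 33, 22]

Final heap: [3, 30, 13, 34, 46, 33, 22]


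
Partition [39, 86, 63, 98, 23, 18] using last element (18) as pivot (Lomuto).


Pivot: 18
Place pivot at 0: [18, 86, 63, 98, 23, 39]

Partitioned: [18, 86, 63, 98, 23, 39]


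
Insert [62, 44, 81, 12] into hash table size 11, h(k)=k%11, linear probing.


Insert 62: h=7 -> slot 7
Insert 44: h=0 -> slot 0
Insert 81: h=4 -> slot 4
Insert 12: h=1 -> slot 1

Table: [44, 12, None, None, 81, None, None, 62, None, None, None]


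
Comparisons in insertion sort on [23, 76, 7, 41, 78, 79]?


Algorithm: insertion sort
Input: [23, 76, 7, 41, 78, 79]
Sorted: [7, 23, 41, 76, 78, 79]

7


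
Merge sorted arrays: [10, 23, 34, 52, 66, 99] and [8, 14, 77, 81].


Take 8 from B
Take 10 from A
Take 14 from B
Take 23 from A
Take 34 from A
Take 52 from A
Take 66 from A
Take 77 from B
Take 81 from B

Merged: [8, 10, 14, 23, 34, 52, 66, 77, 81, 99]


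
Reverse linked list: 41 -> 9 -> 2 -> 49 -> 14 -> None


Step 1: curr=41, set curr.next=prev(None) | reversed so far: 41
Step 2: curr=9, set curr.next=prev(41) | reversed so far: 9 -> 41
Step 3: curr=2, set curr.next=prev(9) | reversed so far: 2 -> 9 -> 41
Step 4: curr=49, set curr.next=prev(2) | reversed so far: 49 -> 2 -> 9 -> 41
Step 5: curr=14, set curr.next=prev(49) | reversed so far: 14 -> 49 -> 2 -> 9 -> 41

14 -> 49 -> 2 -> 9 -> 41 -> None


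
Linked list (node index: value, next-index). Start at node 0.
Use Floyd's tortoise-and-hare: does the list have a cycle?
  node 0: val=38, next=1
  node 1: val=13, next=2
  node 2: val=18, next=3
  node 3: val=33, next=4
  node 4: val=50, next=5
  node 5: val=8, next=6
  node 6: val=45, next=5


Floyd's tortoise (slow, +1) and hare (fast, +2):
  init: slow=0, fast=0
  step 1: slow=1, fast=2
  step 2: slow=2, fast=4
  step 3: slow=3, fast=6
  step 4: slow=4, fast=6
  step 5: slow=5, fast=6
  step 6: slow=6, fast=6
  slow == fast at node 6: cycle detected

Cycle: yes


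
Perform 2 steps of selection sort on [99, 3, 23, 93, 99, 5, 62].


Initial: [99, 3, 23, 93, 99, 5, 62]
Step 1: min=3 at 1
  Swap: [3, 99, 23, 93, 99, 5, 62]
Step 2: min=5 at 5
  Swap: [3, 5, 23, 93, 99, 99, 62]

After 2 steps: [3, 5, 23, 93, 99, 99, 62]


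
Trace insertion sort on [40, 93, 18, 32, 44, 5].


Initial: [40, 93, 18, 32, 44, 5]
Insert 93: [40, 93, 18, 32, 44, 5]
Insert 18: [18, 40, 93, 32, 44, 5]
Insert 32: [18, 32, 40, 93, 44, 5]
Insert 44: [18, 32, 40, 44, 93, 5]
Insert 5: [5, 18, 32, 40, 44, 93]

Sorted: [5, 18, 32, 40, 44, 93]


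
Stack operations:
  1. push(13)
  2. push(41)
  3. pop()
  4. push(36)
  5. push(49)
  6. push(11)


push(13) -> [13]
push(41) -> [13, 41]
pop()->41, [13]
push(36) -> [13, 36]
push(49) -> [13, 36, 49]
push(11) -> [13, 36, 49, 11]

Final stack: [13, 36, 49, 11]


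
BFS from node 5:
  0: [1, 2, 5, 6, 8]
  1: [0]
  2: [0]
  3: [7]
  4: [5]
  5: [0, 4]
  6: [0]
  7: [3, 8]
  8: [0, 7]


Visit 5, enqueue [0, 4]
Visit 0, enqueue [1, 2, 6, 8]
Visit 4, enqueue []
Visit 1, enqueue []
Visit 2, enqueue []
Visit 6, enqueue []
Visit 8, enqueue [7]
Visit 7, enqueue [3]
Visit 3, enqueue []

BFS order: [5, 0, 4, 1, 2, 6, 8, 7, 3]


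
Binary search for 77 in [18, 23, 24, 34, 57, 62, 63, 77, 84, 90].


Step 1: lo=0, hi=9, mid=4, val=57
Step 2: lo=5, hi=9, mid=7, val=77

Found at index 7


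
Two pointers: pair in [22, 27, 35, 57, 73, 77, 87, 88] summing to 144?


lo=0(22)+hi=7(88)=110
lo=1(27)+hi=7(88)=115
lo=2(35)+hi=7(88)=123
lo=3(57)+hi=7(88)=145
lo=3(57)+hi=6(87)=144

Yes: 57+87=144


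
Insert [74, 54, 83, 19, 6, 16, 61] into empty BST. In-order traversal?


Insert 74: root
Insert 54: L from 74
Insert 83: R from 74
Insert 19: L from 74 -> L from 54
Insert 6: L from 74 -> L from 54 -> L from 19
Insert 16: L from 74 -> L from 54 -> L from 19 -> R from 6
Insert 61: L from 74 -> R from 54

In-order: [6, 16, 19, 54, 61, 74, 83]


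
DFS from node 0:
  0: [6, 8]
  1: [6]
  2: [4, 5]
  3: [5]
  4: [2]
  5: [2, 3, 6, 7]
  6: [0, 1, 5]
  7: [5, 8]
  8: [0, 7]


Visit 0, push [8, 6]
Visit 6, push [5, 1]
Visit 1, push []
Visit 5, push [7, 3, 2]
Visit 2, push [4]
Visit 4, push []
Visit 3, push []
Visit 7, push [8]
Visit 8, push []

DFS order: [0, 6, 1, 5, 2, 4, 3, 7, 8]


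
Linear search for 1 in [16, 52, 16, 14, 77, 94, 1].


i=0: 16!=1
i=1: 52!=1
i=2: 16!=1
i=3: 14!=1
i=4: 77!=1
i=5: 94!=1
i=6: 1==1 found!

Found at 6, 7 comps


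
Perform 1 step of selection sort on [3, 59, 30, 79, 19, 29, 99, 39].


Initial: [3, 59, 30, 79, 19, 29, 99, 39]
Step 1: min=3 at 0
  Swap: [3, 59, 30, 79, 19, 29, 99, 39]

After 1 step: [3, 59, 30, 79, 19, 29, 99, 39]


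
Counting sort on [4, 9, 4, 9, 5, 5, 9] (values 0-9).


Input: [4, 9, 4, 9, 5, 5, 9]
Counts: [0, 0, 0, 0, 2, 2, 0, 0, 0, 3]

Sorted: [4, 4, 5, 5, 9, 9, 9]


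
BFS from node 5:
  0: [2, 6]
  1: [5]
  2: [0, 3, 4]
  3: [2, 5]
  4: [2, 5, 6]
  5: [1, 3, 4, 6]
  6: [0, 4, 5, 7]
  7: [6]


Visit 5, enqueue [1, 3, 4, 6]
Visit 1, enqueue []
Visit 3, enqueue [2]
Visit 4, enqueue []
Visit 6, enqueue [0, 7]
Visit 2, enqueue []
Visit 0, enqueue []
Visit 7, enqueue []

BFS order: [5, 1, 3, 4, 6, 2, 0, 7]


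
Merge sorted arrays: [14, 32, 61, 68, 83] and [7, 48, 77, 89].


Take 7 from B
Take 14 from A
Take 32 from A
Take 48 from B
Take 61 from A
Take 68 from A
Take 77 from B
Take 83 from A

Merged: [7, 14, 32, 48, 61, 68, 77, 83, 89]


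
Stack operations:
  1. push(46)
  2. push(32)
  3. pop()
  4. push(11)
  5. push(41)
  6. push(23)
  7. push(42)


push(46) -> [46]
push(32) -> [46, 32]
pop()->32, [46]
push(11) -> [46, 11]
push(41) -> [46, 11, 41]
push(23) -> [46, 11, 41, 23]
push(42) -> [46, 11, 41, 23, 42]

Final stack: [46, 11, 41, 23, 42]


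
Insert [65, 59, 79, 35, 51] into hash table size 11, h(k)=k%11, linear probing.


Insert 65: h=10 -> slot 10
Insert 59: h=4 -> slot 4
Insert 79: h=2 -> slot 2
Insert 35: h=2, 1 probes -> slot 3
Insert 51: h=7 -> slot 7

Table: [None, None, 79, 35, 59, None, None, 51, None, None, 65]


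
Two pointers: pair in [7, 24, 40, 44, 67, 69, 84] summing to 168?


lo=0(7)+hi=6(84)=91
lo=1(24)+hi=6(84)=108
lo=2(40)+hi=6(84)=124
lo=3(44)+hi=6(84)=128
lo=4(67)+hi=6(84)=151
lo=5(69)+hi=6(84)=153

No pair found


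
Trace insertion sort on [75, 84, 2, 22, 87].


Initial: [75, 84, 2, 22, 87]
Insert 84: [75, 84, 2, 22, 87]
Insert 2: [2, 75, 84, 22, 87]
Insert 22: [2, 22, 75, 84, 87]
Insert 87: [2, 22, 75, 84, 87]

Sorted: [2, 22, 75, 84, 87]


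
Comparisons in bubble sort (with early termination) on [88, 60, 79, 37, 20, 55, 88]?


Algorithm: bubble sort (with early termination)
Input: [88, 60, 79, 37, 20, 55, 88]
Sorted: [20, 37, 55, 60, 79, 88, 88]

20


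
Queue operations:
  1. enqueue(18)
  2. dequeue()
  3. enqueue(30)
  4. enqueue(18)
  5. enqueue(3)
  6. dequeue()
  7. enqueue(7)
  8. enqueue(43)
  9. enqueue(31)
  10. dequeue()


enqueue(18) -> [18]
dequeue()->18, []
enqueue(30) -> [30]
enqueue(18) -> [30, 18]
enqueue(3) -> [30, 18, 3]
dequeue()->30, [18, 3]
enqueue(7) -> [18, 3, 7]
enqueue(43) -> [18, 3, 7, 43]
enqueue(31) -> [18, 3, 7, 43, 31]
dequeue()->18, [3, 7, 43, 31]

Final queue: [3, 7, 43, 31]


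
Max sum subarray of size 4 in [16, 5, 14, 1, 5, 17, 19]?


[0:4]: 36
[1:5]: 25
[2:6]: 37
[3:7]: 42

Max: 42 at [3:7]


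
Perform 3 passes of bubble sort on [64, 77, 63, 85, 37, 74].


Initial: [64, 77, 63, 85, 37, 74]
Pass 1: [64, 63, 77, 37, 74, 85] (3 swaps)
Pass 2: [63, 64, 37, 74, 77, 85] (3 swaps)
Pass 3: [63, 37, 64, 74, 77, 85] (1 swaps)

After 3 passes: [63, 37, 64, 74, 77, 85]


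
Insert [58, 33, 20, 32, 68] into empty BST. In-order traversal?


Insert 58: root
Insert 33: L from 58
Insert 20: L from 58 -> L from 33
Insert 32: L from 58 -> L from 33 -> R from 20
Insert 68: R from 58

In-order: [20, 32, 33, 58, 68]


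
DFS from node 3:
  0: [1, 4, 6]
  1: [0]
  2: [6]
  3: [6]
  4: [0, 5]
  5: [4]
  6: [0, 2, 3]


Visit 3, push [6]
Visit 6, push [2, 0]
Visit 0, push [4, 1]
Visit 1, push []
Visit 4, push [5]
Visit 5, push []
Visit 2, push []

DFS order: [3, 6, 0, 1, 4, 5, 2]


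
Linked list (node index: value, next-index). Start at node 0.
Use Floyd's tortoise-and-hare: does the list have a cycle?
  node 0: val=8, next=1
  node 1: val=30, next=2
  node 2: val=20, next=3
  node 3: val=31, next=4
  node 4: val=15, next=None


Floyd's tortoise (slow, +1) and hare (fast, +2):
  init: slow=0, fast=0
  step 1: slow=1, fast=2
  step 2: slow=2, fast=4
  step 3: fast -> None, no cycle

Cycle: no


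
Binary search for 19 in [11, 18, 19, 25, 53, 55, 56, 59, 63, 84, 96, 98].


Step 1: lo=0, hi=11, mid=5, val=55
Step 2: lo=0, hi=4, mid=2, val=19

Found at index 2


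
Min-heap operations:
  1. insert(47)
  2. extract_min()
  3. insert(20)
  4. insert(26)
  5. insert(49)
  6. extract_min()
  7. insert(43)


insert(47) -> [47]
extract_min()->47, []
insert(20) -> [20]
insert(26) -> [20, 26]
insert(49) -> [20, 26, 49]
extract_min()->20, [26, 49]
insert(43) -> [26, 49, 43]

Final heap: [26, 49, 43]


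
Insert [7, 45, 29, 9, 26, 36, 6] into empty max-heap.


Insert 7: [7]
Insert 45: [45, 7]
Insert 29: [45, 7, 29]
Insert 9: [45, 9, 29, 7]
Insert 26: [45, 26, 29, 7, 9]
Insert 36: [45, 26, 36, 7, 9, 29]
Insert 6: [45, 26, 36, 7, 9, 29, 6]

Final heap: [45, 26, 36, 7, 9, 29, 6]


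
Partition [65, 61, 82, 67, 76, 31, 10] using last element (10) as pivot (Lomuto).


Pivot: 10
Place pivot at 0: [10, 61, 82, 67, 76, 31, 65]

Partitioned: [10, 61, 82, 67, 76, 31, 65]


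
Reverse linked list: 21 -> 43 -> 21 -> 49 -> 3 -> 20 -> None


Step 1: curr=21, set curr.next=prev(None) | reversed so far: 21
Step 2: curr=43, set curr.next=prev(21) | reversed so far: 43 -> 21
Step 3: curr=21, set curr.next=prev(43) | reversed so far: 21 -> 43 -> 21
Step 4: curr=49, set curr.next=prev(21) | reversed so far: 49 -> 21 -> 43 -> 21
Step 5: curr=3, set curr.next=prev(49) | reversed so far: 3 -> 49 -> 21 -> 43 -> 21
Step 6: curr=20, set curr.next=prev(3) | reversed so far: 20 -> 3 -> 49 -> 21 -> 43 -> 21

20 -> 3 -> 49 -> 21 -> 43 -> 21 -> None


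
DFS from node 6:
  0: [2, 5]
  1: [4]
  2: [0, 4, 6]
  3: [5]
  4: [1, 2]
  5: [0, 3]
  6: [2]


Visit 6, push [2]
Visit 2, push [4, 0]
Visit 0, push [5]
Visit 5, push [3]
Visit 3, push []
Visit 4, push [1]
Visit 1, push []

DFS order: [6, 2, 0, 5, 3, 4, 1]


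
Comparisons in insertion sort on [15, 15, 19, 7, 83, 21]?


Algorithm: insertion sort
Input: [15, 15, 19, 7, 83, 21]
Sorted: [7, 15, 15, 19, 21, 83]

8


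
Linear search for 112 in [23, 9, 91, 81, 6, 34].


i=0: 23!=112
i=1: 9!=112
i=2: 91!=112
i=3: 81!=112
i=4: 6!=112
i=5: 34!=112

Not found, 6 comps


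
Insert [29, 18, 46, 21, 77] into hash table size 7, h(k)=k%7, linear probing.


Insert 29: h=1 -> slot 1
Insert 18: h=4 -> slot 4
Insert 46: h=4, 1 probes -> slot 5
Insert 21: h=0 -> slot 0
Insert 77: h=0, 2 probes -> slot 2

Table: [21, 29, 77, None, 18, 46, None]


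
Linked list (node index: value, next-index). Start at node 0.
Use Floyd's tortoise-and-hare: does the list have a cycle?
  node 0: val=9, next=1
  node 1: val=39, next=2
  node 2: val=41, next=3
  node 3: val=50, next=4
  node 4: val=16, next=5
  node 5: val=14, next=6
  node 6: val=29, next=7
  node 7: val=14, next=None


Floyd's tortoise (slow, +1) and hare (fast, +2):
  init: slow=0, fast=0
  step 1: slow=1, fast=2
  step 2: slow=2, fast=4
  step 3: slow=3, fast=6
  step 4: fast 6->7->None, no cycle

Cycle: no


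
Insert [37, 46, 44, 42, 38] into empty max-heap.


Insert 37: [37]
Insert 46: [46, 37]
Insert 44: [46, 37, 44]
Insert 42: [46, 42, 44, 37]
Insert 38: [46, 42, 44, 37, 38]

Final heap: [46, 42, 44, 37, 38]


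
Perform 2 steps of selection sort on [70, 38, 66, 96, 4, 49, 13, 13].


Initial: [70, 38, 66, 96, 4, 49, 13, 13]
Step 1: min=4 at 4
  Swap: [4, 38, 66, 96, 70, 49, 13, 13]
Step 2: min=13 at 6
  Swap: [4, 13, 66, 96, 70, 49, 38, 13]

After 2 steps: [4, 13, 66, 96, 70, 49, 38, 13]


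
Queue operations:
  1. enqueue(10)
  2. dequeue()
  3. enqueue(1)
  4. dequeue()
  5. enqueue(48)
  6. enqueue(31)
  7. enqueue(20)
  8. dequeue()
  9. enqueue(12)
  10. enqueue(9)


enqueue(10) -> [10]
dequeue()->10, []
enqueue(1) -> [1]
dequeue()->1, []
enqueue(48) -> [48]
enqueue(31) -> [48, 31]
enqueue(20) -> [48, 31, 20]
dequeue()->48, [31, 20]
enqueue(12) -> [31, 20, 12]
enqueue(9) -> [31, 20, 12, 9]

Final queue: [31, 20, 12, 9]


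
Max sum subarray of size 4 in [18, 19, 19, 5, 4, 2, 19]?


[0:4]: 61
[1:5]: 47
[2:6]: 30
[3:7]: 30

Max: 61 at [0:4]


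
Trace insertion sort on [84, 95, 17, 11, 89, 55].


Initial: [84, 95, 17, 11, 89, 55]
Insert 95: [84, 95, 17, 11, 89, 55]
Insert 17: [17, 84, 95, 11, 89, 55]
Insert 11: [11, 17, 84, 95, 89, 55]
Insert 89: [11, 17, 84, 89, 95, 55]
Insert 55: [11, 17, 55, 84, 89, 95]

Sorted: [11, 17, 55, 84, 89, 95]


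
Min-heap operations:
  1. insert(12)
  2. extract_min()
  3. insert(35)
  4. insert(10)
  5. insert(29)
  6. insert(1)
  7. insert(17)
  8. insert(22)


insert(12) -> [12]
extract_min()->12, []
insert(35) -> [35]
insert(10) -> [10, 35]
insert(29) -> [10, 35, 29]
insert(1) -> [1, 10, 29, 35]
insert(17) -> [1, 10, 29, 35, 17]
insert(22) -> [1, 10, 22, 35, 17, 29]

Final heap: [1, 10, 22, 35, 17, 29]


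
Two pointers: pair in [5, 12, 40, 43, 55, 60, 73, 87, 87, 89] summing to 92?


lo=0(5)+hi=9(89)=94
lo=0(5)+hi=8(87)=92

Yes: 5+87=92


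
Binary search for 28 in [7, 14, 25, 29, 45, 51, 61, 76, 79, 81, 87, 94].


Step 1: lo=0, hi=11, mid=5, val=51
Step 2: lo=0, hi=4, mid=2, val=25
Step 3: lo=3, hi=4, mid=3, val=29

Not found


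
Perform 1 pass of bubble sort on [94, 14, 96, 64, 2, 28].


Initial: [94, 14, 96, 64, 2, 28]
Pass 1: [14, 94, 64, 2, 28, 96] (4 swaps)

After 1 pass: [14, 94, 64, 2, 28, 96]


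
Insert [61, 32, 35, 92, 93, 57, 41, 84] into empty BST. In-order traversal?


Insert 61: root
Insert 32: L from 61
Insert 35: L from 61 -> R from 32
Insert 92: R from 61
Insert 93: R from 61 -> R from 92
Insert 57: L from 61 -> R from 32 -> R from 35
Insert 41: L from 61 -> R from 32 -> R from 35 -> L from 57
Insert 84: R from 61 -> L from 92

In-order: [32, 35, 41, 57, 61, 84, 92, 93]


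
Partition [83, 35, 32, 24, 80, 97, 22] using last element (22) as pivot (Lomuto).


Pivot: 22
Place pivot at 0: [22, 35, 32, 24, 80, 97, 83]

Partitioned: [22, 35, 32, 24, 80, 97, 83]


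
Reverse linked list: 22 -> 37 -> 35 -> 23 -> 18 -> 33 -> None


Step 1: curr=22, set curr.next=prev(None) | reversed so far: 22
Step 2: curr=37, set curr.next=prev(22) | reversed so far: 37 -> 22
Step 3: curr=35, set curr.next=prev(37) | reversed so far: 35 -> 37 -> 22
Step 4: curr=23, set curr.next=prev(35) | reversed so far: 23 -> 35 -> 37 -> 22
Step 5: curr=18, set curr.next=prev(23) | reversed so far: 18 -> 23 -> 35 -> 37 -> 22
Step 6: curr=33, set curr.next=prev(18) | reversed so far: 33 -> 18 -> 23 -> 35 -> 37 -> 22

33 -> 18 -> 23 -> 35 -> 37 -> 22 -> None


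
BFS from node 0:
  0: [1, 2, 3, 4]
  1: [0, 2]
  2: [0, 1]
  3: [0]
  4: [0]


Visit 0, enqueue [1, 2, 3, 4]
Visit 1, enqueue []
Visit 2, enqueue []
Visit 3, enqueue []
Visit 4, enqueue []

BFS order: [0, 1, 2, 3, 4]


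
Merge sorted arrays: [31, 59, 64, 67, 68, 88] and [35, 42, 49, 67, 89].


Take 31 from A
Take 35 from B
Take 42 from B
Take 49 from B
Take 59 from A
Take 64 from A
Take 67 from A
Take 67 from B
Take 68 from A
Take 88 from A

Merged: [31, 35, 42, 49, 59, 64, 67, 67, 68, 88, 89]


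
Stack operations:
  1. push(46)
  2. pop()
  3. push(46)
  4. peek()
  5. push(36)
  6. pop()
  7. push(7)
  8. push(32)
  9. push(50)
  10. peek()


push(46) -> [46]
pop()->46, []
push(46) -> [46]
peek()->46
push(36) -> [46, 36]
pop()->36, [46]
push(7) -> [46, 7]
push(32) -> [46, 7, 32]
push(50) -> [46, 7, 32, 50]
peek()->50

Final stack: [46, 7, 32, 50]


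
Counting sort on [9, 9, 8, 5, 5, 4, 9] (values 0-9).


Input: [9, 9, 8, 5, 5, 4, 9]
Counts: [0, 0, 0, 0, 1, 2, 0, 0, 1, 3]

Sorted: [4, 5, 5, 8, 9, 9, 9]


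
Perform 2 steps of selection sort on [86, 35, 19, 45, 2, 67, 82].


Initial: [86, 35, 19, 45, 2, 67, 82]
Step 1: min=2 at 4
  Swap: [2, 35, 19, 45, 86, 67, 82]
Step 2: min=19 at 2
  Swap: [2, 19, 35, 45, 86, 67, 82]

After 2 steps: [2, 19, 35, 45, 86, 67, 82]


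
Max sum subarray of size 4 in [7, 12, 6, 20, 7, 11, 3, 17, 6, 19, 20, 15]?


[0:4]: 45
[1:5]: 45
[2:6]: 44
[3:7]: 41
[4:8]: 38
[5:9]: 37
[6:10]: 45
[7:11]: 62
[8:12]: 60

Max: 62 at [7:11]


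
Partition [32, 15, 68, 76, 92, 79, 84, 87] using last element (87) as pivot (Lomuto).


Pivot: 87
  32 <= 87: advance i (no swap)
  15 <= 87: advance i (no swap)
  68 <= 87: advance i (no swap)
  76 <= 87: advance i (no swap)
  79 <= 87: swap -> [32, 15, 68, 76, 79, 92, 84, 87]
  84 <= 87: swap -> [32, 15, 68, 76, 79, 84, 92, 87]
Place pivot at 6: [32, 15, 68, 76, 79, 84, 87, 92]

Partitioned: [32, 15, 68, 76, 79, 84, 87, 92]


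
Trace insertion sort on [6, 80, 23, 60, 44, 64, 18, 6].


Initial: [6, 80, 23, 60, 44, 64, 18, 6]
Insert 80: [6, 80, 23, 60, 44, 64, 18, 6]
Insert 23: [6, 23, 80, 60, 44, 64, 18, 6]
Insert 60: [6, 23, 60, 80, 44, 64, 18, 6]
Insert 44: [6, 23, 44, 60, 80, 64, 18, 6]
Insert 64: [6, 23, 44, 60, 64, 80, 18, 6]
Insert 18: [6, 18, 23, 44, 60, 64, 80, 6]
Insert 6: [6, 6, 18, 23, 44, 60, 64, 80]

Sorted: [6, 6, 18, 23, 44, 60, 64, 80]


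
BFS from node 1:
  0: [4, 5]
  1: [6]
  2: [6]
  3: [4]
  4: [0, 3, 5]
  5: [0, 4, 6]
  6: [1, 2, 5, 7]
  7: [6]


Visit 1, enqueue [6]
Visit 6, enqueue [2, 5, 7]
Visit 2, enqueue []
Visit 5, enqueue [0, 4]
Visit 7, enqueue []
Visit 0, enqueue []
Visit 4, enqueue [3]
Visit 3, enqueue []

BFS order: [1, 6, 2, 5, 7, 0, 4, 3]


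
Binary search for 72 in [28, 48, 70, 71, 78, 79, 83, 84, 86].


Step 1: lo=0, hi=8, mid=4, val=78
Step 2: lo=0, hi=3, mid=1, val=48
Step 3: lo=2, hi=3, mid=2, val=70
Step 4: lo=3, hi=3, mid=3, val=71

Not found


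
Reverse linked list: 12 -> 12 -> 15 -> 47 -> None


Step 1: curr=12, set curr.next=prev(None) | reversed so far: 12
Step 2: curr=12, set curr.next=prev(12) | reversed so far: 12 -> 12
Step 3: curr=15, set curr.next=prev(12) | reversed so far: 15 -> 12 -> 12
Step 4: curr=47, set curr.next=prev(15) | reversed so far: 47 -> 15 -> 12 -> 12

47 -> 15 -> 12 -> 12 -> None


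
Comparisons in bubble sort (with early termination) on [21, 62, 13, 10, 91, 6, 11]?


Algorithm: bubble sort (with early termination)
Input: [21, 62, 13, 10, 91, 6, 11]
Sorted: [6, 10, 11, 13, 21, 62, 91]

21


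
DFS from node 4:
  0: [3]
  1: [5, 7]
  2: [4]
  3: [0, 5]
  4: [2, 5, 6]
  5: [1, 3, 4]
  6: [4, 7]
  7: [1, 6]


Visit 4, push [6, 5, 2]
Visit 2, push []
Visit 5, push [3, 1]
Visit 1, push [7]
Visit 7, push [6]
Visit 6, push []
Visit 3, push [0]
Visit 0, push []

DFS order: [4, 2, 5, 1, 7, 6, 3, 0]


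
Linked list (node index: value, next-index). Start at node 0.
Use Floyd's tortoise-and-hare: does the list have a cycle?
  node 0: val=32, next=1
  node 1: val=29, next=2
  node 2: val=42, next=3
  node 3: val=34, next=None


Floyd's tortoise (slow, +1) and hare (fast, +2):
  init: slow=0, fast=0
  step 1: slow=1, fast=2
  step 2: fast 2->3->None, no cycle

Cycle: no


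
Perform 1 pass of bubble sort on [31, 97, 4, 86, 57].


Initial: [31, 97, 4, 86, 57]
Pass 1: [31, 4, 86, 57, 97] (3 swaps)

After 1 pass: [31, 4, 86, 57, 97]


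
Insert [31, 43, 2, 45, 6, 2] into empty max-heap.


Insert 31: [31]
Insert 43: [43, 31]
Insert 2: [43, 31, 2]
Insert 45: [45, 43, 2, 31]
Insert 6: [45, 43, 2, 31, 6]
Insert 2: [45, 43, 2, 31, 6, 2]

Final heap: [45, 43, 2, 31, 6, 2]


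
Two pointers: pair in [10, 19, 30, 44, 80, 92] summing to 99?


lo=0(10)+hi=5(92)=102
lo=0(10)+hi=4(80)=90
lo=1(19)+hi=4(80)=99

Yes: 19+80=99


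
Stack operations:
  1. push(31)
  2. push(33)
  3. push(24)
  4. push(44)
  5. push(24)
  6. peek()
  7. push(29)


push(31) -> [31]
push(33) -> [31, 33]
push(24) -> [31, 33, 24]
push(44) -> [31, 33, 24, 44]
push(24) -> [31, 33, 24, 44, 24]
peek()->24
push(29) -> [31, 33, 24, 44, 24, 29]

Final stack: [31, 33, 24, 44, 24, 29]


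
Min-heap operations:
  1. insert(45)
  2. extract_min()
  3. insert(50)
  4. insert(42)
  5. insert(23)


insert(45) -> [45]
extract_min()->45, []
insert(50) -> [50]
insert(42) -> [42, 50]
insert(23) -> [23, 50, 42]

Final heap: [23, 50, 42]


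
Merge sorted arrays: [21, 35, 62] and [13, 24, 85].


Take 13 from B
Take 21 from A
Take 24 from B
Take 35 from A
Take 62 from A

Merged: [13, 21, 24, 35, 62, 85]


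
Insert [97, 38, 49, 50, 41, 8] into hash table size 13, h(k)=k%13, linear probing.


Insert 97: h=6 -> slot 6
Insert 38: h=12 -> slot 12
Insert 49: h=10 -> slot 10
Insert 50: h=11 -> slot 11
Insert 41: h=2 -> slot 2
Insert 8: h=8 -> slot 8

Table: [None, None, 41, None, None, None, 97, None, 8, None, 49, 50, 38]


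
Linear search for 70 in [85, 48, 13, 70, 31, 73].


i=0: 85!=70
i=1: 48!=70
i=2: 13!=70
i=3: 70==70 found!

Found at 3, 4 comps


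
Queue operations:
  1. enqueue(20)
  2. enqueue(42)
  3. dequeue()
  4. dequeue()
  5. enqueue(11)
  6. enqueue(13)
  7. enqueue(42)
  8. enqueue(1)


enqueue(20) -> [20]
enqueue(42) -> [20, 42]
dequeue()->20, [42]
dequeue()->42, []
enqueue(11) -> [11]
enqueue(13) -> [11, 13]
enqueue(42) -> [11, 13, 42]
enqueue(1) -> [11, 13, 42, 1]

Final queue: [11, 13, 42, 1]


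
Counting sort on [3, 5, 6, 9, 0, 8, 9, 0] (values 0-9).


Input: [3, 5, 6, 9, 0, 8, 9, 0]
Counts: [2, 0, 0, 1, 0, 1, 1, 0, 1, 2]

Sorted: [0, 0, 3, 5, 6, 8, 9, 9]


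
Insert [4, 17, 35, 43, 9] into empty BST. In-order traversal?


Insert 4: root
Insert 17: R from 4
Insert 35: R from 4 -> R from 17
Insert 43: R from 4 -> R from 17 -> R from 35
Insert 9: R from 4 -> L from 17

In-order: [4, 9, 17, 35, 43]


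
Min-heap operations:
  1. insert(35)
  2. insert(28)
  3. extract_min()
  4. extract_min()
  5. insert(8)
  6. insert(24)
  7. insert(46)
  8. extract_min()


insert(35) -> [35]
insert(28) -> [28, 35]
extract_min()->28, [35]
extract_min()->35, []
insert(8) -> [8]
insert(24) -> [8, 24]
insert(46) -> [8, 24, 46]
extract_min()->8, [24, 46]

Final heap: [24, 46]


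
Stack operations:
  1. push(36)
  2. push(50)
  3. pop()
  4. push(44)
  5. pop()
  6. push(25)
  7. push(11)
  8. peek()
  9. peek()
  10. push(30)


push(36) -> [36]
push(50) -> [36, 50]
pop()->50, [36]
push(44) -> [36, 44]
pop()->44, [36]
push(25) -> [36, 25]
push(11) -> [36, 25, 11]
peek()->11
peek()->11
push(30) -> [36, 25, 11, 30]

Final stack: [36, 25, 11, 30]


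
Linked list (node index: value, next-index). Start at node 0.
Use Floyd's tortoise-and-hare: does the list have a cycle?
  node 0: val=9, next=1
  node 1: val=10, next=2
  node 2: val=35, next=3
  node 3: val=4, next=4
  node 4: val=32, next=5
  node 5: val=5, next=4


Floyd's tortoise (slow, +1) and hare (fast, +2):
  init: slow=0, fast=0
  step 1: slow=1, fast=2
  step 2: slow=2, fast=4
  step 3: slow=3, fast=4
  step 4: slow=4, fast=4
  slow == fast at node 4: cycle detected

Cycle: yes


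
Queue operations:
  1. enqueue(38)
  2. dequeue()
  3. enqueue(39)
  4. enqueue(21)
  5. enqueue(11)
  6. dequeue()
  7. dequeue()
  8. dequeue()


enqueue(38) -> [38]
dequeue()->38, []
enqueue(39) -> [39]
enqueue(21) -> [39, 21]
enqueue(11) -> [39, 21, 11]
dequeue()->39, [21, 11]
dequeue()->21, [11]
dequeue()->11, []

Final queue: []


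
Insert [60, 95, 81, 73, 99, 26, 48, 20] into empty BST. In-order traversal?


Insert 60: root
Insert 95: R from 60
Insert 81: R from 60 -> L from 95
Insert 73: R from 60 -> L from 95 -> L from 81
Insert 99: R from 60 -> R from 95
Insert 26: L from 60
Insert 48: L from 60 -> R from 26
Insert 20: L from 60 -> L from 26

In-order: [20, 26, 48, 60, 73, 81, 95, 99]


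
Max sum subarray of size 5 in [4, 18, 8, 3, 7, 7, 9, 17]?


[0:5]: 40
[1:6]: 43
[2:7]: 34
[3:8]: 43

Max: 43 at [1:6]


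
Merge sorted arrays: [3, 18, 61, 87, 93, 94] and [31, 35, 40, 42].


Take 3 from A
Take 18 from A
Take 31 from B
Take 35 from B
Take 40 from B
Take 42 from B

Merged: [3, 18, 31, 35, 40, 42, 61, 87, 93, 94]


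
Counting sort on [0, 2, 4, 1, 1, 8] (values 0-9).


Input: [0, 2, 4, 1, 1, 8]
Counts: [1, 2, 1, 0, 1, 0, 0, 0, 1, 0]

Sorted: [0, 1, 1, 2, 4, 8]
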